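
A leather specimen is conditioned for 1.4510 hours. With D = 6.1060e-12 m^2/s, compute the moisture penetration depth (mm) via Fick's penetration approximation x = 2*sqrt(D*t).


t = 1.4510 hr * 3600 = 5223.6000 s
D * t = 6.1060e-12 * 5223.6000 = 3.1895e-08
x = 2 * sqrt(D*t) = 2 * sqrt(3.1895e-08) = 3.5719e-04 m = 0.3572 mm


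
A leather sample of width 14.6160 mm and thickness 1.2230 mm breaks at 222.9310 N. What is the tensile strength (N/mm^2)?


Formula: TS = force / (width * thickness)
Substituting: TS = 222.9310 / (14.6160 * 1.2230)
Result: 12.4714 N/mm^2


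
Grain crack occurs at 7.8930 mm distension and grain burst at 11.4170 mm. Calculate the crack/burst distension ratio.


Formula: Ratio = crack / burst
Substituting: Ratio = 7.8930 / 11.4170
Result: 0.6913


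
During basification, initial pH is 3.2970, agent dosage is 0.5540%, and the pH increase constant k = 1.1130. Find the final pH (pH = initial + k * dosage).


Formula: pH_final = pH_initial + k * base_pct
Substituting: pH_final = 3.2970 + 1.1130 * 0.5540
Result: 3.9136


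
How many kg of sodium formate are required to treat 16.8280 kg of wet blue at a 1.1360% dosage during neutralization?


Formula: Neutralizer = substrate * pct / 100
Substituting: Neutralizer = 16.8280 * 1.1360 / 100
Result: 0.1912 kg


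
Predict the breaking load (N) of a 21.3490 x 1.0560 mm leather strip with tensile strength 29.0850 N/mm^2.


Formula: F = TS * w * t
Substituting: F = 29.0850 * 21.3490 * 1.0560
Result: 655.7081 N


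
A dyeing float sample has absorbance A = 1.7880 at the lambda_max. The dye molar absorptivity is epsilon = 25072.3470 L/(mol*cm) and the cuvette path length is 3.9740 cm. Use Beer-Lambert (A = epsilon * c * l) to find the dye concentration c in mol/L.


Formula: c = A / (epsilon * l)
Substituting: c = 1.7880 / (25072.3470 * 3.9740)
Result: 1.7945e-05 mol/L


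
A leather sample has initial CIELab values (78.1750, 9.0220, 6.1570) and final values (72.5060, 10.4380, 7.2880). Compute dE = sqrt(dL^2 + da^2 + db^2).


dL = -5.6690, da = 1.4160, db = 1.1310
dE = sqrt((-5.6690)^2 + 1.4160^2 + 1.1310^2) = 5.9516


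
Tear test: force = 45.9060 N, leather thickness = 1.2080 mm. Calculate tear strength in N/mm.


Formula: Tear strength = force / thickness
Substituting: Tear strength = 45.9060 / 1.2080
Result: 38.0017 N/mm


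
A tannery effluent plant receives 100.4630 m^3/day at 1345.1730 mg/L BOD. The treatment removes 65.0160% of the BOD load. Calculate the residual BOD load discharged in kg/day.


Load_in = volume * conc / 1000 = 100.4630 * 1345.1730 / 1000 = 135.1401 kg/day
Removed = Load_in * eff / 100 = 135.1401 * 65.0160 / 100 = 87.8627 kg/day
Load_out = Load_in - Removed = 135.1401 - 87.8627 = 47.2774 kg/day


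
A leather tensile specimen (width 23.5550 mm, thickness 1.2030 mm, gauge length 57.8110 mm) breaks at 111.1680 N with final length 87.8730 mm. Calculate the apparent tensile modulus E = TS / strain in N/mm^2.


TS = F / (w * t) = 111.1680 / (23.5550 * 1.2030) = 3.9231 N/mm^2
strain = (Lf - L0) / L0 = (87.8730 - 57.8110) / 57.8110 = 0.5200
E = TS / strain = 3.9231 / 0.5200 = 7.5444 N/mm^2


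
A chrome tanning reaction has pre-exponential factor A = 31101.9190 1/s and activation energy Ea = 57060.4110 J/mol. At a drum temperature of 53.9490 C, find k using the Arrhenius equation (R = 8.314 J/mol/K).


T_K = T_C + 273.15 = 53.9490 + 273.15 = 327.0990 K
exponent = -Ea / (R * T_K) = -57060.4110 / (8.314 * 327.0990) = -20.9819
k = A * exp(exponent) = 31101.9190 * exp(-20.9819) = 2.4013e-05 1/s


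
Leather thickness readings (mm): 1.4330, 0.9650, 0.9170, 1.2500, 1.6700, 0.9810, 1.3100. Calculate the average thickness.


Formula: Average = sum / n
Substituting: Average = 8.5260 / 7
Result: 1.2180 mm


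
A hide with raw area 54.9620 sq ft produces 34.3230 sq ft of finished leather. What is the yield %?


Formula: Yield = finished / raw * 100
Substituting: Yield = 34.3230 / 54.9620 * 100
Result: 62.4486 %


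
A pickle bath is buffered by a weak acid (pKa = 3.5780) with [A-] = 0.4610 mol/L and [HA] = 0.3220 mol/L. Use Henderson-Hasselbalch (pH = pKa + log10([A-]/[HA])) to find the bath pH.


ratio = [A-] / [HA] = 0.4610 / 0.3220 = 1.4317
log10(ratio) = 0.1558
pH = pKa + log10(ratio) = 3.5780 + 0.1558 = 3.7338


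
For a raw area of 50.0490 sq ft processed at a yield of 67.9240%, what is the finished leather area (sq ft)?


Formula: finished = raw * yield / 100
Substituting: finished = 50.0490 * 67.9240 / 100
Result: 33.9953 sq ft


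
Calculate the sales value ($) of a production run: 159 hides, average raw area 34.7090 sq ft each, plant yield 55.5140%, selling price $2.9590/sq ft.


Raw_total = N * avg_area = 159 * 34.7090 = 5518.7310 sq ft
Finished = Raw_total * yield / 100 = 5518.7310 * 55.5140 / 100 = 3063.6683 sq ft
Value = Finished * price = 3063.6683 * 2.9590 = 9065.3946 $


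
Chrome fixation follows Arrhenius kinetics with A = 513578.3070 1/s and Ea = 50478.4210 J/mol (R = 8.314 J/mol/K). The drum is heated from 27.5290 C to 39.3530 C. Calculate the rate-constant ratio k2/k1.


T1 = 27.5290 + 273.15 = 300.6790 K; T2 = 39.3530 + 273.15 = 312.5030 K
k1 = A * exp(-Ea/(R*T1)) = 513578.3070 * exp(-50478.4210/(8.314*300.6790)) = 8.7310e-04 1/s
k2 = A * exp(-Ea/(R*T2)) = 513578.3070 * exp(-50478.4210/(8.314*312.5030)) = 0.00187444 1/s
k2/k1 = 0.00187444 / 8.7310e-04 = 2.1469


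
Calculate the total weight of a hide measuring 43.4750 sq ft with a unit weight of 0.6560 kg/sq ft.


Formula: Weight = area * weight_per_sqft
Substituting: Weight = 43.4750 * 0.6560
Result: 28.5196 kg


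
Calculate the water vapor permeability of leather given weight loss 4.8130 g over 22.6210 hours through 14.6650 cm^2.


Formula: WVP = loss / (area * time)
Substituting: WVP = 4.8130 / (14.6650 * 22.6210)
Result: 0.0145085 g/(cm^2*hr)


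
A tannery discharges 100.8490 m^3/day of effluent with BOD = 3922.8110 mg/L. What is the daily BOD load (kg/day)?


Formula: BOD_load = volume * conc / 1000
Substituting: BOD_load = 100.8490 * 3922.8110 / 1000
Result: 395.6116 kg/day


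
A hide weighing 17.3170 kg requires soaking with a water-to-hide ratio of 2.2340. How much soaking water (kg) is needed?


Formula: Water = hide_weight * ratio
Substituting: Water = 17.3170 * 2.2340
Result: 38.6862 kg


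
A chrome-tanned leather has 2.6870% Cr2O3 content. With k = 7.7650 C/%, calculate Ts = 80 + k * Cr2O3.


Formula: Ts = 80 + k * Cr2O3
Substituting: Ts = 80 + 7.7650 * 2.6870
Result: 100.8646 C


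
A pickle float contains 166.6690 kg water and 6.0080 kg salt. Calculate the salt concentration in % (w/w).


Formula: Conc = salt / (water + salt) * 100
Substituting: Conc = 6.0080 / (166.6690 + 6.0080) * 100
Result: 3.4793 %


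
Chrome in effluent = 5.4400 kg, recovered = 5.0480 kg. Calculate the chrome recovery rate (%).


Formula: Recovery = recovered / input * 100
Substituting: Recovery = 5.0480 / 5.4400 * 100
Result: 92.7941 %


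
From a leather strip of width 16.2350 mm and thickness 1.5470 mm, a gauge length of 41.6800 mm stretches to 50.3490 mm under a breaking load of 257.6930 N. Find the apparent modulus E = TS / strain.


TS = F / (w * t) = 257.6930 / (16.2350 * 1.5470) = 10.2603 N/mm^2
strain = (Lf - L0) / L0 = (50.3490 - 41.6800) / 41.6800 = 0.2080
E = TS / strain = 10.2603 / 0.2080 = 49.3309 N/mm^2


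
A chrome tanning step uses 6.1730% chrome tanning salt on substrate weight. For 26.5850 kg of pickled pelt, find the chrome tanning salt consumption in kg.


Formula: Chrome = substrate * pct / 100
Substituting: Chrome = 26.5850 * 6.1730 / 100
Result: 1.6411 kg


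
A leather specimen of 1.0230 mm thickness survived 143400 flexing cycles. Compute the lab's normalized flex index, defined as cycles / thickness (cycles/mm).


Formula: Index = cycles / thickness
Substituting: Index = 143400 / 1.0230
Result: 140175.9531 cycles/mm


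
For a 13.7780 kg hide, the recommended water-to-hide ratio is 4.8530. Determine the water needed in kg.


Formula: Water = hide_weight * ratio
Substituting: Water = 13.7780 * 4.8530
Result: 66.8646 kg


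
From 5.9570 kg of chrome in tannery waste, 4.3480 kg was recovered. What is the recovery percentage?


Formula: Recovery = recovered / input * 100
Substituting: Recovery = 4.3480 / 5.9570 * 100
Result: 72.9898 %


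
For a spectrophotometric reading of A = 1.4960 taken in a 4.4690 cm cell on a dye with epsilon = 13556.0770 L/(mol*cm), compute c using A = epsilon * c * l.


Formula: c = A / (epsilon * l)
Substituting: c = 1.4960 / (13556.0770 * 4.4690)
Result: 2.4694e-05 mol/L


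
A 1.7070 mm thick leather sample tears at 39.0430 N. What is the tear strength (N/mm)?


Formula: Tear strength = force / thickness
Substituting: Tear strength = 39.0430 / 1.7070
Result: 22.8723 N/mm


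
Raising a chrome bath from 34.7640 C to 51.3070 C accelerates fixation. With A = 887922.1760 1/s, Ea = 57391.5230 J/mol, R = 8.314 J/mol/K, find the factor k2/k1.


T1 = 34.7640 + 273.15 = 307.9140 K; T2 = 51.3070 + 273.15 = 324.4570 K
k1 = A * exp(-Ea/(R*T1)) = 887922.1760 * exp(-57391.5230/(8.314*307.9140)) = 1.6297e-04 1/s
k2 = A * exp(-Ea/(R*T2)) = 887922.1760 * exp(-57391.5230/(8.314*324.4570)) = 5.1112e-04 1/s
k2/k1 = 5.1112e-04 / 1.6297e-04 = 3.1363


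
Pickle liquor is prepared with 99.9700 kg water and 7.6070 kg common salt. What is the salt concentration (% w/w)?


Formula: Conc = salt / (water + salt) * 100
Substituting: Conc = 7.6070 / (99.9700 + 7.6070) * 100
Result: 7.0712 %


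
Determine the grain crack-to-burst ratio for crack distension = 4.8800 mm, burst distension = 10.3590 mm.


Formula: Ratio = crack / burst
Substituting: Ratio = 4.8800 / 10.3590
Result: 0.4711


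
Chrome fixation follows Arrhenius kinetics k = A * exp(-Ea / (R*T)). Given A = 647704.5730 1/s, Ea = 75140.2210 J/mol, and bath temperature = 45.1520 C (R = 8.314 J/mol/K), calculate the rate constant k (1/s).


T_K = T_C + 273.15 = 45.1520 + 273.15 = 318.3020 K
exponent = -Ea / (R * T_K) = -75140.2210 / (8.314 * 318.3020) = -28.3938
k = A * exp(exponent) = 647704.5730 * exp(-28.3938) = 3.0208e-07 1/s


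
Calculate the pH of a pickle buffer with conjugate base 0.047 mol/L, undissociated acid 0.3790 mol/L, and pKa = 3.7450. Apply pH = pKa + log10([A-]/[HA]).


ratio = [A-] / [HA] = 0.047 / 0.3790 = 0.1240
log10(ratio) = -0.9065
pH = pKa + log10(ratio) = 3.7450 - 0.9065 = 2.8385


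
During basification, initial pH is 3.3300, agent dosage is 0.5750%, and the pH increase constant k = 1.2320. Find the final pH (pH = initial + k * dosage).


Formula: pH_final = pH_initial + k * base_pct
Substituting: pH_final = 3.3300 + 1.2320 * 0.5750
Result: 4.0384


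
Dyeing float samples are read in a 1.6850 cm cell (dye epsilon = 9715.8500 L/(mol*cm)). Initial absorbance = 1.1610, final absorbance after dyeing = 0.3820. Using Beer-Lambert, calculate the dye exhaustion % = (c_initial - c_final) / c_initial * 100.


c_initial = A_i / (epsilon * l) = 1.1610 / (9715.8500 * 1.6850) = 7.0917e-05 mol/L
c_final = A_f / (epsilon * l) = 0.3820 / (9715.8500 * 1.6850) = 2.3334e-05 mol/L
Exhaustion = (c_initial - c_final) / c_initial * 100 = (7.0917e-05 - 2.3334e-05) / 7.0917e-05 * 100 = 67.0973 %


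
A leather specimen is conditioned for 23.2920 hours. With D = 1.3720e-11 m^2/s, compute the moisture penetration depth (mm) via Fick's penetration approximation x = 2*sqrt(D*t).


t = 23.2920 hr * 3600 = 83851.2000 s
D * t = 1.3720e-11 * 83851.2000 = 1.1504e-06
x = 2 * sqrt(D*t) = 2 * sqrt(1.1504e-06) = 0.00214517 m = 2.1452 mm


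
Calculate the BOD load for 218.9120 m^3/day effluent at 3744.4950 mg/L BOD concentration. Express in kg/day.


Formula: BOD_load = volume * conc / 1000
Substituting: BOD_load = 218.9120 * 3744.4950 / 1000
Result: 819.7149 kg/day


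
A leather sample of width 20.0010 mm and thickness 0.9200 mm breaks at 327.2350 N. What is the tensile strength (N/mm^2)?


Formula: TS = force / (width * thickness)
Substituting: TS = 327.2350 / (20.0010 * 0.9200)
Result: 17.7836 N/mm^2


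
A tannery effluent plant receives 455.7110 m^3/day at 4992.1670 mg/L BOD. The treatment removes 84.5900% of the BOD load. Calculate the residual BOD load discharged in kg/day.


Load_in = volume * conc / 1000 = 455.7110 * 4992.1670 / 1000 = 2274.9854 kg/day
Removed = Load_in * eff / 100 = 2274.9854 * 84.5900 / 100 = 1924.4102 kg/day
Load_out = Load_in - Removed = 2274.9854 - 1924.4102 = 350.5753 kg/day


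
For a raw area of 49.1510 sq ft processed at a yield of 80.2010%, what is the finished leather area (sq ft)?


Formula: finished = raw * yield / 100
Substituting: finished = 49.1510 * 80.2010 / 100
Result: 39.4196 sq ft


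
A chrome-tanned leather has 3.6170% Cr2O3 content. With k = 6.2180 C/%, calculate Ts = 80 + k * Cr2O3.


Formula: Ts = 80 + k * Cr2O3
Substituting: Ts = 80 + 6.2180 * 3.6170
Result: 102.4905 C


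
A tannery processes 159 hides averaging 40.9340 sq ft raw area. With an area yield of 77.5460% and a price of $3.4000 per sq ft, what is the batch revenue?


Raw_total = N * avg_area = 159 * 40.9340 = 6508.5060 sq ft
Finished = Raw_total * yield / 100 = 6508.5060 * 77.5460 / 100 = 5047.0861 sq ft
Value = Finished * price = 5047.0861 * 3.4000 = 17160.0926 $


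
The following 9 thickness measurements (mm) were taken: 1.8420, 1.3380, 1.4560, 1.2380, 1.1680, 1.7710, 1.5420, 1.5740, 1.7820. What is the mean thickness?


Formula: Average = sum / n
Substituting: Average = 13.7110 / 9
Result: 1.5234 mm


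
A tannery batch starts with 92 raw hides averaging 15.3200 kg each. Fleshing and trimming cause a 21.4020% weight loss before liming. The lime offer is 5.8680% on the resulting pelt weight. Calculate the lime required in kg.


Total_raw = N * avg_wt = 92 * 15.3200 = 1409.4400 kg
Substrate = Total_raw * (1 - loss/100) = 1409.4400 * (1 - 21.4020/100) = 1107.7917 kg
Lime = Substrate * pct / 100 = 1107.7917 * 5.8680 / 100 = 65.0052 kg


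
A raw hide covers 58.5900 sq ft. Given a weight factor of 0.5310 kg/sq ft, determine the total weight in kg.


Formula: Weight = area * weight_per_sqft
Substituting: Weight = 58.5900 * 0.5310
Result: 31.1113 kg


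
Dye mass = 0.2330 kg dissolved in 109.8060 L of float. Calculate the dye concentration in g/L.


Formula: Conc = dye_mass(kg) / volume(L) * 1000
Substituting: Conc = 0.2330 / 109.8060 * 1000
Result: 2.1219 g/L


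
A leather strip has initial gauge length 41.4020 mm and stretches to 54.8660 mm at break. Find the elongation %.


Formula: Elongation = (Lf - L0) / L0 * 100
Substituting: Elongation = (54.8660 - 41.4020) / 41.4020 * 100
Result: 32.5202 %


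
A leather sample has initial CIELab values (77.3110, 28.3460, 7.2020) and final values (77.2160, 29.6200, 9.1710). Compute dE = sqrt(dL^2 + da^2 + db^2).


dL = -0.095, da = 1.2740, db = 1.9690
dE = sqrt((-0.095)^2 + 1.2740^2 + 1.9690^2) = 2.3471


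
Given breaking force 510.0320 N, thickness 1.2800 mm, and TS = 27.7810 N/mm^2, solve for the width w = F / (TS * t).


Formula: w = F / (TS * t)
Substituting: w = 510.0320 / (27.7810 * 1.2800)
Result: 14.3430 mm


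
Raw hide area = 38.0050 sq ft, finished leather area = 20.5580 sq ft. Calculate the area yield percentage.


Formula: Yield = finished / raw * 100
Substituting: Yield = 20.5580 / 38.0050 * 100
Result: 54.0929 %


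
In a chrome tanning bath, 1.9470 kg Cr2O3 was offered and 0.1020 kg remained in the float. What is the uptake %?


Formula: Uptake = (offered - residual) / offered * 100
Substituting: Uptake = (1.9470 - 0.1020) / 1.9470 * 100
Result: 94.7612 %


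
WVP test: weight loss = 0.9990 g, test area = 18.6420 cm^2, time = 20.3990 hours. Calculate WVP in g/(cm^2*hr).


Formula: WVP = loss / (area * time)
Substituting: WVP = 0.9990 / (18.6420 * 20.3990)
Result: 0.00262702 g/(cm^2*hr)


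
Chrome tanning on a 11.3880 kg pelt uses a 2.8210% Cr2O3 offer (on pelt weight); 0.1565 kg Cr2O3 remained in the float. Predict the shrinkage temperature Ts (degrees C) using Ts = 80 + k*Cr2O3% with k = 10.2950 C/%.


Offered = pelt * offer_pct / 100 = 11.3880 * 2.8210 / 100 = 0.3213 kg
Uptake = offered - residual = 0.3213 - 0.1565 = 0.1648 kg
Cr2O3% on pelt = uptake / pelt * 100 = 0.1648 / 11.3880 * 100 = 1.4467 %
Ts = 80 + k * Cr2O3% = 80 + 10.2950 * 1.4467 = 94.8943 C


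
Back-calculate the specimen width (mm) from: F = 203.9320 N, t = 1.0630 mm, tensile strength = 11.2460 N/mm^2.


Formula: w = F / (TS * t)
Substituting: w = 203.9320 / (11.2460 * 1.0630)
Result: 17.0590 mm


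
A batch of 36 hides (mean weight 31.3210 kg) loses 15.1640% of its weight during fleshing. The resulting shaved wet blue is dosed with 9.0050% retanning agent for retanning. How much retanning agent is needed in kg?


Total_raw = N * avg_wt = 36 * 31.3210 = 1127.5560 kg
Substrate = Total_raw * (1 - loss/100) = 1127.5560 * (1 - 15.1640/100) = 956.5734 kg
Retan = Substrate * pct / 100 = 956.5734 * 9.0050 / 100 = 86.1394 kg


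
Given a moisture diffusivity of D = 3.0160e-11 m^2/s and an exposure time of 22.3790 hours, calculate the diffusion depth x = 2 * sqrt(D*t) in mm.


t = 22.3790 hr * 3600 = 80564.4000 s
D * t = 3.0160e-11 * 80564.4000 = 2.4298e-06
x = 2 * sqrt(D*t) = 2 * sqrt(2.4298e-06) = 0.00311758 m = 3.1176 mm


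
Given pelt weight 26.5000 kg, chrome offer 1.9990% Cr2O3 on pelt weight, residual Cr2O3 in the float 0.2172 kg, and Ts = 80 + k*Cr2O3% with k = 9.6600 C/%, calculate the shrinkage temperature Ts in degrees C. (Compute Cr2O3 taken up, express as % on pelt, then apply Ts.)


Offered = pelt * offer_pct / 100 = 26.5000 * 1.9990 / 100 = 0.5297 kg
Uptake = offered - residual = 0.5297 - 0.2172 = 0.3125 kg
Cr2O3% on pelt = uptake / pelt * 100 = 0.3125 / 26.5000 * 100 = 1.1794 %
Ts = 80 + k * Cr2O3% = 80 + 9.6600 * 1.1794 = 91.3928 C


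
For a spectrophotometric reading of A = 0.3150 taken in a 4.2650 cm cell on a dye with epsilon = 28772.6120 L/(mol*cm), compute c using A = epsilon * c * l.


Formula: c = A / (epsilon * l)
Substituting: c = 0.3150 / (28772.6120 * 4.2650)
Result: 2.5669e-06 mol/L


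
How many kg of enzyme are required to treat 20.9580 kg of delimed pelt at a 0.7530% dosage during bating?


Formula: Enzyme = substrate * pct / 100
Substituting: Enzyme = 20.9580 * 0.7530 / 100
Result: 0.1578 kg


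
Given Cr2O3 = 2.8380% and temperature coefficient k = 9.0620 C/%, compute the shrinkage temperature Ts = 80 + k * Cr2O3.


Formula: Ts = 80 + k * Cr2O3
Substituting: Ts = 80 + 9.0620 * 2.8380
Result: 105.7180 C


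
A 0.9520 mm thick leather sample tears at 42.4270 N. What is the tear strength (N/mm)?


Formula: Tear strength = force / thickness
Substituting: Tear strength = 42.4270 / 0.9520
Result: 44.5662 N/mm


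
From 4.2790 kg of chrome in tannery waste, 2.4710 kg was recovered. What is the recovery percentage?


Formula: Recovery = recovered / input * 100
Substituting: Recovery = 2.4710 / 4.2790 * 100
Result: 57.7471 %


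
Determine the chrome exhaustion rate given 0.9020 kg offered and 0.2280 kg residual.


Formula: Uptake = (offered - residual) / offered * 100
Substituting: Uptake = (0.9020 - 0.2280) / 0.9020 * 100
Result: 74.7228 %


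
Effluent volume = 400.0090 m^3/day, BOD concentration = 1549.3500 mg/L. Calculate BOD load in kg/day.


Formula: BOD_load = volume * conc / 1000
Substituting: BOD_load = 400.0090 * 1549.3500 / 1000
Result: 619.7539 kg/day


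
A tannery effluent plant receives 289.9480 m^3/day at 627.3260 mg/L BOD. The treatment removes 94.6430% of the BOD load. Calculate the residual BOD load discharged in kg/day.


Load_in = volume * conc / 1000 = 289.9480 * 627.3260 / 1000 = 181.8919 kg/day
Removed = Load_in * eff / 100 = 181.8919 * 94.6430 / 100 = 172.1480 kg/day
Load_out = Load_in - Removed = 181.8919 - 172.1480 = 9.7440 kg/day


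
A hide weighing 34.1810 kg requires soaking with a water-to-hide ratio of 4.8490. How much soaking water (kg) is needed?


Formula: Water = hide_weight * ratio
Substituting: Water = 34.1810 * 4.8490
Result: 165.7437 kg


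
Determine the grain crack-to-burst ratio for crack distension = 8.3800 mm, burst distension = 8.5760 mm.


Formula: Ratio = crack / burst
Substituting: Ratio = 8.3800 / 8.5760
Result: 0.9771


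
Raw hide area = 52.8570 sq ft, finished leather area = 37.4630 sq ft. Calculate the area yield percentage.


Formula: Yield = finished / raw * 100
Substituting: Yield = 37.4630 / 52.8570 * 100
Result: 70.8761 %


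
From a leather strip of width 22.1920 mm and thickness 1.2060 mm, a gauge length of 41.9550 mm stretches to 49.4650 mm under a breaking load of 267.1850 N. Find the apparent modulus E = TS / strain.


TS = F / (w * t) = 267.1850 / (22.1920 * 1.2060) = 9.9832 N/mm^2
strain = (Lf - L0) / L0 = (49.4650 - 41.9550) / 41.9550 = 0.1790
E = TS / strain = 9.9832 / 0.1790 = 55.7715 N/mm^2


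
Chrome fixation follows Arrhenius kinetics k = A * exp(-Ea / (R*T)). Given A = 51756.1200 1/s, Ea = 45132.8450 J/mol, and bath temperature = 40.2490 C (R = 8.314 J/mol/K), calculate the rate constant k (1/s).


T_K = T_C + 273.15 = 40.2490 + 273.15 = 313.3990 K
exponent = -Ea / (R * T_K) = -45132.8450 / (8.314 * 313.3990) = -17.3215
k = A * exp(exponent) = 51756.1200 * exp(-17.3215) = 0.00155359 1/s


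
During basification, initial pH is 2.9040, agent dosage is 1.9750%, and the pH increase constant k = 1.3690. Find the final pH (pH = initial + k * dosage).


Formula: pH_final = pH_initial + k * base_pct
Substituting: pH_final = 2.9040 + 1.3690 * 1.9750
Result: 5.6078


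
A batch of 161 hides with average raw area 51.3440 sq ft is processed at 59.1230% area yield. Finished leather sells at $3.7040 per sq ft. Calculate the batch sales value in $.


Raw_total = N * avg_area = 161 * 51.3440 = 8266.3840 sq ft
Finished = Raw_total * yield / 100 = 8266.3840 * 59.1230 / 100 = 4887.3342 sq ft
Value = Finished * price = 4887.3342 * 3.7040 = 18102.6859 $


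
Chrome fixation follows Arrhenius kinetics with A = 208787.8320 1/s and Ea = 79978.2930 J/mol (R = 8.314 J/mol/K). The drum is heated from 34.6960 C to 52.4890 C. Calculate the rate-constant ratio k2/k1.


T1 = 34.6960 + 273.15 = 307.8460 K; T2 = 52.4890 + 273.15 = 325.6390 K
k1 = A * exp(-Ea/(R*T1)) = 208787.8320 * exp(-79978.2930/(8.314*307.8460)) = 5.6062e-09 1/s
k2 = A * exp(-Ea/(R*T2)) = 208787.8320 * exp(-79978.2930/(8.314*325.6390)) = 3.0917e-08 1/s
k2/k1 = 3.0917e-08 / 5.6062e-09 = 5.5147


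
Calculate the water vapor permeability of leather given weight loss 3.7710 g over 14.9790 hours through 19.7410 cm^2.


Formula: WVP = loss / (area * time)
Substituting: WVP = 3.7710 / (19.7410 * 14.9790)
Result: 0.0127528 g/(cm^2*hr)


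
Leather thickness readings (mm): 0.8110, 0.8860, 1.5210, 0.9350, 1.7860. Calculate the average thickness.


Formula: Average = sum / n
Substituting: Average = 5.9390 / 5
Result: 1.1878 mm


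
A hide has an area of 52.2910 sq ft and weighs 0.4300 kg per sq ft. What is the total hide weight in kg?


Formula: Weight = area * weight_per_sqft
Substituting: Weight = 52.2910 * 0.4300
Result: 22.4851 kg


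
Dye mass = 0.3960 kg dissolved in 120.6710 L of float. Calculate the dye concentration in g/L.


Formula: Conc = dye_mass(kg) / volume(L) * 1000
Substituting: Conc = 0.3960 / 120.6710 * 1000
Result: 3.2817 g/L


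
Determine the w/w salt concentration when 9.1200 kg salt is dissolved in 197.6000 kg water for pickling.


Formula: Conc = salt / (water + salt) * 100
Substituting: Conc = 9.1200 / (197.6000 + 9.1200) * 100
Result: 4.4118 %


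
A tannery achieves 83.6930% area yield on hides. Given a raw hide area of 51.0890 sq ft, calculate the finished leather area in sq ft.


Formula: finished = raw * yield / 100
Substituting: finished = 51.0890 * 83.6930 / 100
Result: 42.7579 sq ft


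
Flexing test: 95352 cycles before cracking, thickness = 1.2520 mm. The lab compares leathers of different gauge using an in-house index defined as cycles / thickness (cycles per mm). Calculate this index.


Formula: Index = cycles / thickness
Substituting: Index = 95352 / 1.2520
Result: 76159.7444 cycles/mm


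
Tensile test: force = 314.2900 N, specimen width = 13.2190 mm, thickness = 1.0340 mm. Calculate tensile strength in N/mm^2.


Formula: TS = force / (width * thickness)
Substituting: TS = 314.2900 / (13.2190 * 1.0340)
Result: 22.9938 N/mm^2


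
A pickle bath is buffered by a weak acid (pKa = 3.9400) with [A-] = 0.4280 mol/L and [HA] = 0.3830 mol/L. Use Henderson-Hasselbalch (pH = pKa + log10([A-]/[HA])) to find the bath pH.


ratio = [A-] / [HA] = 0.4280 / 0.3830 = 1.1175
log10(ratio) = 0.048245
pH = pKa + log10(ratio) = 3.9400 + 0.048245 = 3.9882


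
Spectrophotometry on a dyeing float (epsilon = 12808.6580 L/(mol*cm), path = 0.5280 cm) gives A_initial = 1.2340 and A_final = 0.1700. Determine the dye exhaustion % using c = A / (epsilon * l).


c_initial = A_i / (epsilon * l) = 1.2340 / (12808.6580 * 0.5280) = 1.8246e-04 mol/L
c_final = A_f / (epsilon * l) = 0.1700 / (12808.6580 * 0.5280) = 2.5137e-05 mol/L
Exhaustion = (c_initial - c_final) / c_initial * 100 = (1.8246e-04 - 2.5137e-05) / 1.8246e-04 * 100 = 86.2237 %


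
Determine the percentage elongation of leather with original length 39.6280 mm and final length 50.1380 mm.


Formula: Elongation = (Lf - L0) / L0 * 100
Substituting: Elongation = (50.1380 - 39.6280) / 39.6280 * 100
Result: 26.5217 %


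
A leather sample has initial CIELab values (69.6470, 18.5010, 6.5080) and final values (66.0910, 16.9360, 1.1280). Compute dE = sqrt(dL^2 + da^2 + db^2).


dL = -3.5560, da = -1.5650, db = -5.3800
dE = sqrt((-3.5560)^2 + (-1.5650)^2 + (-5.3800)^2) = 6.6362


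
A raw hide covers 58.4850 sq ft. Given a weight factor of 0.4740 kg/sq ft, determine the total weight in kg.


Formula: Weight = area * weight_per_sqft
Substituting: Weight = 58.4850 * 0.4740
Result: 27.7219 kg


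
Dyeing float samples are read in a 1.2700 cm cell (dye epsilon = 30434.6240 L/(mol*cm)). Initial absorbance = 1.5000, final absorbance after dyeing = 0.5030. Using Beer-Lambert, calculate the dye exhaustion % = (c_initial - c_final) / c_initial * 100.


c_initial = A_i / (epsilon * l) = 1.5000 / (30434.6240 * 1.2700) = 3.8808e-05 mol/L
c_final = A_f / (epsilon * l) = 0.5030 / (30434.6240 * 1.2700) = 1.3014e-05 mol/L
Exhaustion = (c_initial - c_final) / c_initial * 100 = (3.8808e-05 - 1.3014e-05) / 3.8808e-05 * 100 = 66.4667 %


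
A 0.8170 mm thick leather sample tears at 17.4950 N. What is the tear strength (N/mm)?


Formula: Tear strength = force / thickness
Substituting: Tear strength = 17.4950 / 0.8170
Result: 21.4137 N/mm


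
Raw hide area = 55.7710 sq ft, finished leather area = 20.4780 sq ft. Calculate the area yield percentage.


Formula: Yield = finished / raw * 100
Substituting: Yield = 20.4780 / 55.7710 * 100
Result: 36.7180 %


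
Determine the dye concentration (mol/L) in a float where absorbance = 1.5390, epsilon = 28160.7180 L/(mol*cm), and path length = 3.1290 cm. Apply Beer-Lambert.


Formula: c = A / (epsilon * l)
Substituting: c = 1.5390 / (28160.7180 * 3.1290)
Result: 1.7466e-05 mol/L


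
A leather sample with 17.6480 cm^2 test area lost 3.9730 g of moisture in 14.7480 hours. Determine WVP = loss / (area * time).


Formula: WVP = loss / (area * time)
Substituting: WVP = 3.9730 / (17.6480 * 14.7480)
Result: 0.0152648 g/(cm^2*hr)


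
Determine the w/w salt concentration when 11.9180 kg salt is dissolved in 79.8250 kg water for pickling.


Formula: Conc = salt / (water + salt) * 100
Substituting: Conc = 11.9180 / (79.8250 + 11.9180) * 100
Result: 12.9906 %


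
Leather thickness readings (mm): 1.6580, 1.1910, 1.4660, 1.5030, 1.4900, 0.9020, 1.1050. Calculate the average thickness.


Formula: Average = sum / n
Substituting: Average = 9.3150 / 7
Result: 1.3307 mm


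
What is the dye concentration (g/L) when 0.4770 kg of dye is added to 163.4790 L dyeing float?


Formula: Conc = dye_mass(kg) / volume(L) * 1000
Substituting: Conc = 0.4770 / 163.4790 * 1000
Result: 2.9178 g/L


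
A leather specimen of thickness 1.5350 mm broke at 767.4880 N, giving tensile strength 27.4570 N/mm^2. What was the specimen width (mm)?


Formula: w = F / (TS * t)
Substituting: w = 767.4880 / (27.4570 * 1.5350)
Result: 18.2100 mm


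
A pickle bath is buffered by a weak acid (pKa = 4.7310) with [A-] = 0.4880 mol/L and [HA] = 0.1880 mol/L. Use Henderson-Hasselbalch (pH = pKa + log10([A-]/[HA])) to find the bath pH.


ratio = [A-] / [HA] = 0.4880 / 0.1880 = 2.5957
log10(ratio) = 0.4143
pH = pKa + log10(ratio) = 4.7310 + 0.4143 = 5.1453


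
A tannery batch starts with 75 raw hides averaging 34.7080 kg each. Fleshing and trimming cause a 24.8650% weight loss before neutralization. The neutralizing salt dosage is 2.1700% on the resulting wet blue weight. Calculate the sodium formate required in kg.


Total_raw = N * avg_wt = 75 * 34.7080 = 2603.1000 kg
Substrate = Total_raw * (1 - loss/100) = 2603.1000 * (1 - 24.8650/100) = 1955.8392 kg
Neutralizer = Substrate * pct / 100 = 1955.8392 * 2.1700 / 100 = 42.4417 kg


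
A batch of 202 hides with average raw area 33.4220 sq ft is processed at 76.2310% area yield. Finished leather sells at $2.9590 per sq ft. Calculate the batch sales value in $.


Raw_total = N * avg_area = 202 * 33.4220 = 6751.2440 sq ft
Finished = Raw_total * yield / 100 = 6751.2440 * 76.2310 / 100 = 5146.5408 sq ft
Value = Finished * price = 5146.5408 * 2.9590 = 15228.6143 $


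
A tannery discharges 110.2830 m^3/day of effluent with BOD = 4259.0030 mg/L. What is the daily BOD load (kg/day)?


Formula: BOD_load = volume * conc / 1000
Substituting: BOD_load = 110.2830 * 4259.0030 / 1000
Result: 469.6956 kg/day


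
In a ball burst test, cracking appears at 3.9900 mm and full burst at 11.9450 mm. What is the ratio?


Formula: Ratio = crack / burst
Substituting: Ratio = 3.9900 / 11.9450
Result: 0.3340


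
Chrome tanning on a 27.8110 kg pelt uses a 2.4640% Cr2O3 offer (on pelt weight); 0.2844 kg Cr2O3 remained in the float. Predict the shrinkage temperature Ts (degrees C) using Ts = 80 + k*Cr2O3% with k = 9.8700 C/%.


Offered = pelt * offer_pct / 100 = 27.8110 * 2.4640 / 100 = 0.6853 kg
Uptake = offered - residual = 0.6853 - 0.2844 = 0.4009 kg
Cr2O3% on pelt = uptake / pelt * 100 = 0.4009 / 27.8110 * 100 = 1.4414 %
Ts = 80 + k * Cr2O3% = 80 + 9.8700 * 1.4414 = 94.2265 C


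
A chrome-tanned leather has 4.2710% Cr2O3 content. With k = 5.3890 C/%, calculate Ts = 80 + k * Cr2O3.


Formula: Ts = 80 + k * Cr2O3
Substituting: Ts = 80 + 5.3890 * 4.2710
Result: 103.0164 C


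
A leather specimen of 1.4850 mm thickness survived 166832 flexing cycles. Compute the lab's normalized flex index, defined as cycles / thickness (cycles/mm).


Formula: Index = cycles / thickness
Substituting: Index = 166832 / 1.4850
Result: 112344.7811 cycles/mm


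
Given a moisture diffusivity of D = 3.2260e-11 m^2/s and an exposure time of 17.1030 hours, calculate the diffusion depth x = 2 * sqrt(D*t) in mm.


t = 17.1030 hr * 3600 = 61570.8000 s
D * t = 3.2260e-11 * 61570.8000 = 1.9863e-06
x = 2 * sqrt(D*t) = 2 * sqrt(1.9863e-06) = 0.0028187 m = 2.8187 mm


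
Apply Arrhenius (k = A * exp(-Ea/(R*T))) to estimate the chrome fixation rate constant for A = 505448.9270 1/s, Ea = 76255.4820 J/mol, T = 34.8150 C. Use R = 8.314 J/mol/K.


T_K = T_C + 273.15 = 34.8150 + 273.15 = 307.9650 K
exponent = -Ea / (R * T_K) = -76255.4820 / (8.314 * 307.9650) = -29.7824
k = A * exp(exponent) = 505448.9270 * exp(-29.7824) = 5.8796e-08 1/s


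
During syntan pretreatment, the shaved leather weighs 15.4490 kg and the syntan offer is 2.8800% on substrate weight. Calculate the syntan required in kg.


Formula: Syntan = substrate * pct / 100
Substituting: Syntan = 15.4490 * 2.8800 / 100
Result: 0.4449 kg


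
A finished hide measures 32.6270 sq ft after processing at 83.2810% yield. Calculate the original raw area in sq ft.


Formula: raw = finished * 100 / yield
Substituting: raw = 32.6270 * 100 / 83.2810
Result: 39.1770 sq ft


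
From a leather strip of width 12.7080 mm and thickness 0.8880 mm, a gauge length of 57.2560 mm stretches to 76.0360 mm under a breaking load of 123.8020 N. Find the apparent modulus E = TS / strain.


TS = F / (w * t) = 123.8020 / (12.7080 * 0.8880) = 10.9708 N/mm^2
strain = (Lf - L0) / L0 = (76.0360 - 57.2560) / 57.2560 = 0.3280
E = TS / strain = 10.9708 / 0.3280 = 33.4474 N/mm^2


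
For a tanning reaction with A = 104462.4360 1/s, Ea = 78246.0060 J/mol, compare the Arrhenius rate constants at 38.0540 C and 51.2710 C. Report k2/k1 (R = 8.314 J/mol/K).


T1 = 38.0540 + 273.15 = 311.2040 K; T2 = 51.2710 + 273.15 = 324.4210 K
k1 = A * exp(-Ea/(R*T1)) = 104462.4360 * exp(-78246.0060/(8.314*311.2040)) = 7.6760e-09 1/s
k2 = A * exp(-Ea/(R*T2)) = 104462.4360 * exp(-78246.0060/(8.314*324.4210)) = 2.6315e-08 1/s
k2/k1 = 2.6315e-08 / 7.6760e-09 = 3.4283


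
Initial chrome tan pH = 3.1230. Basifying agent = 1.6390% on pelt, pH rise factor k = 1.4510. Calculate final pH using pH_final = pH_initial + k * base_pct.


Formula: pH_final = pH_initial + k * base_pct
Substituting: pH_final = 3.1230 + 1.4510 * 1.6390
Result: 5.5012


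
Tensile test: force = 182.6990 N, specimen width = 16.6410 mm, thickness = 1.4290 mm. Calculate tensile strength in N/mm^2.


Formula: TS = force / (width * thickness)
Substituting: TS = 182.6990 / (16.6410 * 1.4290)
Result: 7.6829 N/mm^2


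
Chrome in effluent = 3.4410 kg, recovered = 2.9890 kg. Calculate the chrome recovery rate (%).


Formula: Recovery = recovered / input * 100
Substituting: Recovery = 2.9890 / 3.4410 * 100
Result: 86.8643 %


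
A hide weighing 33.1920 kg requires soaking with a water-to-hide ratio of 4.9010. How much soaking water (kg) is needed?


Formula: Water = hide_weight * ratio
Substituting: Water = 33.1920 * 4.9010
Result: 162.6740 kg


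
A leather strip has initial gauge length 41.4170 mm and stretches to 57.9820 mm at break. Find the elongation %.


Formula: Elongation = (Lf - L0) / L0 * 100
Substituting: Elongation = (57.9820 - 41.4170) / 41.4170 * 100
Result: 39.9957 %


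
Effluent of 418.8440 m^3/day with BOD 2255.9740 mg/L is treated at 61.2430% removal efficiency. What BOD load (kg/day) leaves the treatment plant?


Load_in = volume * conc / 1000 = 418.8440 * 2255.9740 / 1000 = 944.9012 kg/day
Removed = Load_in * eff / 100 = 944.9012 * 61.2430 / 100 = 578.6858 kg/day
Load_out = Load_in - Removed = 944.9012 - 578.6858 = 366.2153 kg/day


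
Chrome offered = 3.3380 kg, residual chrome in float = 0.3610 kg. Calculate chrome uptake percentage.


Formula: Uptake = (offered - residual) / offered * 100
Substituting: Uptake = (3.3380 - 0.3610) / 3.3380 * 100
Result: 89.1851 %


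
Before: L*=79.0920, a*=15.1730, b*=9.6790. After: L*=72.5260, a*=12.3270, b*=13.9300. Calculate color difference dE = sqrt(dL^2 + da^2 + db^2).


dL = -6.5660, da = -2.8460, db = 4.2510
dE = sqrt((-6.5660)^2 + (-2.8460)^2 + 4.2510^2) = 8.3236


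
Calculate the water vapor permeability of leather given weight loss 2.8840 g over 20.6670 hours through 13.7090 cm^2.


Formula: WVP = loss / (area * time)
Substituting: WVP = 2.8840 / (13.7090 * 20.6670)
Result: 0.0101792 g/(cm^2*hr)


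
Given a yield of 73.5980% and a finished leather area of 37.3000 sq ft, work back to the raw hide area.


Formula: raw = finished * 100 / yield
Substituting: raw = 37.3000 * 100 / 73.5980
Result: 50.6807 sq ft


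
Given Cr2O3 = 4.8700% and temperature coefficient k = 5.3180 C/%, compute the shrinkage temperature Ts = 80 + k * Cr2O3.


Formula: Ts = 80 + k * Cr2O3
Substituting: Ts = 80 + 5.3180 * 4.8700
Result: 105.8987 C


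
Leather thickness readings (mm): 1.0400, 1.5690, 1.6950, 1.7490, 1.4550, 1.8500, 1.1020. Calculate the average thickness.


Formula: Average = sum / n
Substituting: Average = 10.4600 / 7
Result: 1.4943 mm


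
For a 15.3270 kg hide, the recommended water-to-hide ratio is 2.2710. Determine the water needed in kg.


Formula: Water = hide_weight * ratio
Substituting: Water = 15.3270 * 2.2710
Result: 34.8076 kg


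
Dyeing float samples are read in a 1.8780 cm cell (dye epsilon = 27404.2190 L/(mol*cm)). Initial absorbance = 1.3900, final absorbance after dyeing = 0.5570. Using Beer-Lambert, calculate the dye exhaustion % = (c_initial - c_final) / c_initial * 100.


c_initial = A_i / (epsilon * l) = 1.3900 / (27404.2190 * 1.8780) = 2.7009e-05 mol/L
c_final = A_f / (epsilon * l) = 0.5570 / (27404.2190 * 1.8780) = 1.0823e-05 mol/L
Exhaustion = (c_initial - c_final) / c_initial * 100 = (2.7009e-05 - 1.0823e-05) / 2.7009e-05 * 100 = 59.9281 %


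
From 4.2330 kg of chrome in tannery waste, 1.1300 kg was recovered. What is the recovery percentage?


Formula: Recovery = recovered / input * 100
Substituting: Recovery = 1.1300 / 4.2330 * 100
Result: 26.6950 %


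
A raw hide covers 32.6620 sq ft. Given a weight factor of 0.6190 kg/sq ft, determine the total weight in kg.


Formula: Weight = area * weight_per_sqft
Substituting: Weight = 32.6620 * 0.6190
Result: 20.2178 kg


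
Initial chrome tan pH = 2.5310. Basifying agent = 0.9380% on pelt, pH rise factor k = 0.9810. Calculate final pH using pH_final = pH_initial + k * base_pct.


Formula: pH_final = pH_initial + k * base_pct
Substituting: pH_final = 2.5310 + 0.9810 * 0.9380
Result: 3.4512


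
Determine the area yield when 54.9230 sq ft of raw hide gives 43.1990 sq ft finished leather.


Formula: Yield = finished / raw * 100
Substituting: Yield = 43.1990 / 54.9230 * 100
Result: 78.6538 %


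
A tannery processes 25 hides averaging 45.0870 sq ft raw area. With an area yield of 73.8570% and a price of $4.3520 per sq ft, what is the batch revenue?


Raw_total = N * avg_area = 25 * 45.0870 = 1127.1750 sq ft
Finished = Raw_total * yield / 100 = 1127.1750 * 73.8570 / 100 = 832.4976 sq ft
Value = Finished * price = 832.4976 * 4.3520 = 3623.0297 $


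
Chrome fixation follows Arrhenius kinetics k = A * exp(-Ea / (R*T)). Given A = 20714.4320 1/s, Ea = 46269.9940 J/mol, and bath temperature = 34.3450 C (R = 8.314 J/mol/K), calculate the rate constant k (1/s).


T_K = T_C + 273.15 = 34.3450 + 273.15 = 307.4950 K
exponent = -Ea / (R * T_K) = -46269.9940 / (8.314 * 307.4950) = -18.0989
k = A * exp(exponent) = 20714.4320 * exp(-18.0989) = 2.8578e-04 1/s


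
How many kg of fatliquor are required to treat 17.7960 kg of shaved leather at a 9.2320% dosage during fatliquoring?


Formula: Fat = substrate * pct / 100
Substituting: Fat = 17.7960 * 9.2320 / 100
Result: 1.6429 kg


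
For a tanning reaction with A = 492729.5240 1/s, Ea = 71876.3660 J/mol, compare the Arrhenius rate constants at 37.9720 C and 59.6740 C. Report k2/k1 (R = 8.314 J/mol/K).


T1 = 37.9720 + 273.15 = 311.1220 K; T2 = 59.6740 + 273.15 = 332.8240 K
k1 = A * exp(-Ea/(R*T1)) = 492729.5240 * exp(-71876.3660/(8.314*311.1220)) = 4.2147e-07 1/s
k2 = A * exp(-Ea/(R*T2)) = 492729.5240 * exp(-71876.3660/(8.314*332.8240)) = 2.5802e-06 1/s
k2/k1 = 2.5802e-06 / 4.2147e-07 = 6.1220


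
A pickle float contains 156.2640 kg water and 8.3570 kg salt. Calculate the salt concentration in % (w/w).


Formula: Conc = salt / (water + salt) * 100
Substituting: Conc = 8.3570 / (156.2640 + 8.3570) * 100
Result: 5.0765 %


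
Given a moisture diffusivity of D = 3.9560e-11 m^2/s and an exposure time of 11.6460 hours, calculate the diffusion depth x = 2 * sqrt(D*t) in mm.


t = 11.6460 hr * 3600 = 41925.6000 s
D * t = 3.9560e-11 * 41925.6000 = 1.6586e-06
x = 2 * sqrt(D*t) = 2 * sqrt(1.6586e-06) = 0.00257571 m = 2.5757 mm


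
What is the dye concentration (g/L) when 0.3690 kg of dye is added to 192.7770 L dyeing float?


Formula: Conc = dye_mass(kg) / volume(L) * 1000
Substituting: Conc = 0.3690 / 192.7770 * 1000
Result: 1.9141 g/L
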